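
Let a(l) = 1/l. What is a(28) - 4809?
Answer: -134651/28 ≈ -4809.0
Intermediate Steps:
a(28) - 4809 = 1/28 - 4809 = -134651/28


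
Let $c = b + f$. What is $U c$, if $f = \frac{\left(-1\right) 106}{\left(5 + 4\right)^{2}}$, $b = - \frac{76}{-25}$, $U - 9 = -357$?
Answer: $- \frac{406696}{675} \approx -602.51$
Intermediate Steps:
$U = -348$ ($U = 9 - 357 = -348$)
$b = \frac{76}{25}$ ($b = \left(-76\right) \left(- \frac{1}{25}\right) = \frac{76}{25} \approx 3.04$)
$f = - \frac{106}{81}$ ($f = - \frac{106}{9^{2}} = - \frac{106}{81} \approx -1.3086$)
$c = \frac{3506}{2025}$ ($c = \frac{76}{25} - \frac{106}{81} = \frac{3506}{2025} \approx 1.7314$)
$U c = \left(-348\right) \frac{3506}{2025} = - \frac{406696}{675}$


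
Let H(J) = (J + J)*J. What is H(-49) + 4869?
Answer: 9671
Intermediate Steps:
H(J) = 2*J² (H(J) = (2*J)*J = 2*J²)
H(-49) + 4869 = 2*(-49)² + 4869 = 2*2401 + 4869 = 4802 + 4869 = 9671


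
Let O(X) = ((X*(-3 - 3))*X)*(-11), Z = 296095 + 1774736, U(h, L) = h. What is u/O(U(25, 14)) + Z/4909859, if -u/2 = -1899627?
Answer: 3123203870656/33755280625 ≈ 92.525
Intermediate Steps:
u = 3799254 (u = -2*(-1899627) = 3799254)
Z = 2070831
O(X) = 66*X² (O(X) = ((X*(-6))*X)*(-11) = ((-6*X)*X)*(-11) = -6*X²*(-11) = 66*X²)
u/O(U(25, 14)) + Z/4909859 = 3799254/((66*25²)) + 2070831/4909859 = 3799254/((66*625)) + 2070831*(1/4909859) = 3799254/41250 + 2070831/4909859 = 3799254*(1/41250) + 2070831/4909859 = 633209/6875 + 2070831/4909859 = 3123203870656/33755280625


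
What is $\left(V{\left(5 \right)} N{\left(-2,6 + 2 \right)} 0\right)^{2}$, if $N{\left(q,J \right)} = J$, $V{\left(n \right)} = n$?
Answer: $0$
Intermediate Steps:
$\left(V{\left(5 \right)} N{\left(-2,6 + 2 \right)} 0\right)^{2} = \left(5 \left(6 + 2\right) 0\right)^{2} = \left(5 \cdot 8 \cdot 0\right)^{2} = \left(40 \cdot 0\right)^{2} = 0^{2} = 0$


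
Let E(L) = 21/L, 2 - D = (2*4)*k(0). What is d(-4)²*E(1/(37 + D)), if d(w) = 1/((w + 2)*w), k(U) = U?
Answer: 819/64 ≈ 12.797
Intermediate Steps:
D = 2 (D = 2 - 2*4*0 = 2 - 8*0 = 2 - 1*0 = 2 + 0 = 2)
d(w) = 1/(w*(2 + w)) (d(w) = 1/((2 + w)*w) = 1/(w*(2 + w)))
d(-4)²*E(1/(37 + D)) = (1/((-4)*(2 - 4)))²*(21/(1/(37 + 2))) = (-¼/(-2))²*(21/(1/39)) = (-¼*(-½))²*(21/(1/39)) = (⅛)²*(21*39) = (1/64)*819 = 819/64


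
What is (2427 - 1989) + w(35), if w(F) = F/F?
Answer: 439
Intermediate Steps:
w(F) = 1
(2427 - 1989) + w(35) = (2427 - 1989) + 1 = 438 + 1 = 439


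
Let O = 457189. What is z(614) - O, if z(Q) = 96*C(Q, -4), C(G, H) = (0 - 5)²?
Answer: -454789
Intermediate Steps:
C(G, H) = 25 (C(G, H) = (-5)² = 25)
z(Q) = 2400 (z(Q) = 96*25 = 2400)
z(614) - O = 2400 - 1*457189 = 2400 - 457189 = -454789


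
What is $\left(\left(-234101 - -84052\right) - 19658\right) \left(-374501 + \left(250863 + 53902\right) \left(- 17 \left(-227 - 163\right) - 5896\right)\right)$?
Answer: $-37899477888363$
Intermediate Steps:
$\left(\left(-234101 - -84052\right) - 19658\right) \left(-374501 + \left(250863 + 53902\right) \left(- 17 \left(-227 - 163\right) - 5896\right)\right) = \left(\left(-234101 + 84052\right) - 19658\right) \left(-374501 + 304765 \left(\left(-17\right) \left(-390\right) - 5896\right)\right) = \left(-150049 - 19658\right) \left(-374501 + 304765 \left(6630 - 5896\right)\right) = - 169707 \left(-374501 + 304765 \cdot 734\right) = - 169707 \left(-374501 + 223697510\right) = \left(-169707\right) 223323009 = -37899477888363$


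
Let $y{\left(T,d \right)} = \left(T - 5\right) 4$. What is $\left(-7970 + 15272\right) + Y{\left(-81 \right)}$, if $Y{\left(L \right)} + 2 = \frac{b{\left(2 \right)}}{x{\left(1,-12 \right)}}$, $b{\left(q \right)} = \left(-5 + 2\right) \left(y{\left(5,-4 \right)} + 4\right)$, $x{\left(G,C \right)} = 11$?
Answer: $\frac{80288}{11} \approx 7298.9$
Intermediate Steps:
$y{\left(T,d \right)} = -20 + 4 T$ ($y{\left(T,d \right)} = \left(-5 + T\right) 4 = -20 + 4 T$)
$b{\left(q \right)} = -12$ ($b{\left(q \right)} = \left(-5 + 2\right) \left(\left(-20 + 4 \cdot 5\right) + 4\right) = - 3 \left(\left(-20 + 20\right) + 4\right) = - 3 \left(0 + 4\right) = \left(-3\right) 4 = -12$)
$Y{\left(L \right)} = - \frac{34}{11}$ ($Y{\left(L \right)} = -2 - \frac{12}{11} = - \frac{34}{11}$)
$\left(-7970 + 15272\right) + Y{\left(-81 \right)} = \left(-7970 + 15272\right) - \frac{34}{11} = 7302 - \frac{34}{11} = \frac{80288}{11}$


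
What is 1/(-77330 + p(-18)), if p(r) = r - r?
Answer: -1/77330 ≈ -1.2932e-5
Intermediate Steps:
p(r) = 0
1/(-77330 + p(-18)) = 1/(-77330 + 0) = 1/(-77330) = -1/77330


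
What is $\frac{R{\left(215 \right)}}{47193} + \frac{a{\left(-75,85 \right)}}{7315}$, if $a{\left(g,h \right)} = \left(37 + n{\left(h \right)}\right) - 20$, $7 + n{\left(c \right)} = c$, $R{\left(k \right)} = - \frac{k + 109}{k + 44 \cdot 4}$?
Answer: $\frac{6142505}{473613217} \approx 0.012969$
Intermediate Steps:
$R{\left(k \right)} = - \frac{109 + k}{176 + k}$ ($R{\left(k \right)} = - \frac{109 + k}{k + 176} = - \frac{109 + k}{176 + k}$)
$n{\left(c \right)} = -7 + c$
$a{\left(g,h \right)} = 10 + h$ ($a{\left(g,h \right)} = \left(37 + \left(-7 + h\right)\right) - 20 = \left(30 + h\right) - 20 = 10 + h$)
$\frac{R{\left(215 \right)}}{47193} + \frac{a{\left(-75,85 \right)}}{7315} = \frac{\frac{1}{176 + 215} \left(-109 - 215\right)}{47193} + \frac{10 + 85}{7315} = \frac{-109 - 215}{391} \cdot \frac{1}{47193} + 95 \cdot \frac{1}{7315} = \frac{1}{391} \left(-324\right) \frac{1}{47193} + \frac{1}{77} = \left(- \frac{324}{391}\right) \frac{1}{47193} + \frac{1}{77} = - \frac{108}{6150821} + \frac{1}{77} = \frac{6142505}{473613217}$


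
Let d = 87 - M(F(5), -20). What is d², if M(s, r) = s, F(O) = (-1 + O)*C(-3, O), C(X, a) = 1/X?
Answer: 70225/9 ≈ 7802.8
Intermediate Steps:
F(O) = ⅓ - O/3 (F(O) = (-1 + O)/(-3) = (-1 + O)*(-⅓) = ⅓ - O/3)
d = 265/3 (d = 87 - (⅓ - ⅓*5) = 87 - (⅓ - 5/3) = 87 - 1*(-4/3) = 87 + 4/3 = 265/3 ≈ 88.333)
d² = (265/3)² = 70225/9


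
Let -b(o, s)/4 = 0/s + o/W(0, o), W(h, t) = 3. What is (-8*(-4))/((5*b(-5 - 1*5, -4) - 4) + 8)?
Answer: 24/53 ≈ 0.45283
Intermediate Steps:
b(o, s) = -4*o/3 (b(o, s) = -4*(0/s + o/3) = -4*(0 + o*(⅓)) = -4*(0 + o/3) = -4*o/3)
(-8*(-4))/((5*b(-5 - 1*5, -4) - 4) + 8) = (-8*(-4))/((5*(-4*(-5 - 1*5)/3) - 4) + 8) = 32/((5*(-4*(-5 - 5)/3) - 4) + 8) = 32/((5*(-4/3*(-10)) - 4) + 8) = 32/((5*(40/3) - 4) + 8) = 32/((200/3 - 4) + 8) = 32/(188/3 + 8) = 32/(212/3) = 32*(3/212) = 24/53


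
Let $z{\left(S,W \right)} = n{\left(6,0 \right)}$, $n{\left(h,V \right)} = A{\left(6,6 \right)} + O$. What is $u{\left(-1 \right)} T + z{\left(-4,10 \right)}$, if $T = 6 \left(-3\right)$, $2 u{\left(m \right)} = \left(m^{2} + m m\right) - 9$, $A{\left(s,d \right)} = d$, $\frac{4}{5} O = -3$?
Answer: $\frac{261}{4} \approx 65.25$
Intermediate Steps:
$O = - \frac{15}{4}$ ($O = \frac{5}{4} \left(-3\right) = - \frac{15}{4} \approx -3.75$)
$n{\left(h,V \right)} = \frac{9}{4}$ ($n{\left(h,V \right)} = 6 - \frac{15}{4} = \frac{9}{4}$)
$z{\left(S,W \right)} = \frac{9}{4}$
$u{\left(m \right)} = - \frac{9}{2} + m^{2}$ ($u{\left(m \right)} = \frac{\left(m^{2} + m m\right) - 9}{2} = \frac{\left(m^{2} + m^{2}\right) - 9}{2} = \frac{2 m^{2} - 9}{2} = \frac{-9 + 2 m^{2}}{2} = - \frac{9}{2} + m^{2}$)
$T = -18$
$u{\left(-1 \right)} T + z{\left(-4,10 \right)} = \left(- \frac{9}{2} + \left(-1\right)^{2}\right) \left(-18\right) + \frac{9}{4} = \left(- \frac{9}{2} + 1\right) \left(-18\right) + \frac{9}{4} = \left(- \frac{7}{2}\right) \left(-18\right) + \frac{9}{4} = 63 + \frac{9}{4} = \frac{261}{4}$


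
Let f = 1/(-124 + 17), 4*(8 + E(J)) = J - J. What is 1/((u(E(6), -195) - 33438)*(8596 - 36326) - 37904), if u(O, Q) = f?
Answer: 107/99210196182 ≈ 1.0785e-9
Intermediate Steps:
E(J) = -8 (E(J) = -8 + (J - J)/4 = -8 + (¼)*0 = -8 + 0 = -8)
f = -1/107 (f = 1/(-107) = -1/107 ≈ -0.0093458)
u(O, Q) = -1/107
1/((u(E(6), -195) - 33438)*(8596 - 36326) - 37904) = 1/((-1/107 - 33438)*(8596 - 36326) - 37904) = 1/(-3577867/107*(-27730) - 37904) = 1/(99214251910/107 - 37904) = 1/(99210196182/107) = 107/99210196182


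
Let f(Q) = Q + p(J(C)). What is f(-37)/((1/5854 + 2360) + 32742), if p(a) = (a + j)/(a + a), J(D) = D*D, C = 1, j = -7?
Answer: -234160/205487109 ≈ -0.0011395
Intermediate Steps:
J(D) = D**2
p(a) = (-7 + a)/(2*a) (p(a) = (a - 7)/(a + a) = (-7 + a)/((2*a)) = (-7 + a)*(1/(2*a)) = (-7 + a)/(2*a))
f(Q) = -3 + Q (f(Q) = Q + (-7 + 1**2)/(2*(1**2)) = Q + (1/2)*(-7 + 1)/1 = Q + (1/2)*1*(-6) = Q - 3 = -3 + Q)
f(-37)/((1/5854 + 2360) + 32742) = (-3 - 37)/((1/5854 + 2360) + 32742) = -40/((1/5854 + 2360) + 32742) = -40/(13815441/5854 + 32742) = -40/205487109/5854 = -40*5854/205487109 = -234160/205487109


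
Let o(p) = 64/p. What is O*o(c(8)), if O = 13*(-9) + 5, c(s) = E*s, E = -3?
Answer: 896/3 ≈ 298.67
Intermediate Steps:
c(s) = -3*s
O = -112 (O = -117 + 5 = -112)
O*o(c(8)) = -7168/((-3*8)) = -7168/(-24) = -7168*(-1)/24 = -112*(-8/3) = 896/3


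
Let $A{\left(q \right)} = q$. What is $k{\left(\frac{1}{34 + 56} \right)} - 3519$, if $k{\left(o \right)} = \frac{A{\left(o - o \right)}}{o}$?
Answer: $-3519$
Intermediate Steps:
$k{\left(o \right)} = 0$ ($k{\left(o \right)} = \frac{o - o}{o} = \frac{0}{o} = 0$)
$k{\left(\frac{1}{34 + 56} \right)} - 3519 = 0 - 3519 = -3519$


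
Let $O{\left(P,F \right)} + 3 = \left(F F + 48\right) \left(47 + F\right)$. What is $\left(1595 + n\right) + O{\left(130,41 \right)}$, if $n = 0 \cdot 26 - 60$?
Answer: $153684$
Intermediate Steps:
$O{\left(P,F \right)} = -3 + \left(47 + F\right) \left(48 + F^{2}\right)$ ($O{\left(P,F \right)} = -3 + \left(F F + 48\right) \left(47 + F\right) = -3 + \left(F^{2} + 48\right) \left(47 + F\right) = -3 + \left(48 + F^{2}\right) \left(47 + F\right) = -3 + \left(47 + F\right) \left(48 + F^{2}\right)$)
$n = -60$ ($n = 0 - 60 = -60$)
$\left(1595 + n\right) + O{\left(130,41 \right)} = \left(1595 - 60\right) + \left(2253 + 41^{3} + 47 \cdot 41^{2} + 48 \cdot 41\right) = 1535 + \left(2253 + 68921 + 47 \cdot 1681 + 1968\right) = 1535 + \left(2253 + 68921 + 79007 + 1968\right) = 1535 + 152149 = 153684$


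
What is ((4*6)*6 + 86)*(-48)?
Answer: -11040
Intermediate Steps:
((4*6)*6 + 86)*(-48) = (24*6 + 86)*(-48) = (144 + 86)*(-48) = 230*(-48) = -11040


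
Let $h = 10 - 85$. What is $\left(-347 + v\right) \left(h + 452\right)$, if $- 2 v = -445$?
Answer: $- \frac{93873}{2} \approx -46937.0$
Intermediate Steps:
$v = \frac{445}{2}$ ($v = \left(- \frac{1}{2}\right) \left(-445\right) = \frac{445}{2} \approx 222.5$)
$h = -75$
$\left(-347 + v\right) \left(h + 452\right) = \left(-347 + \frac{445}{2}\right) \left(-75 + 452\right) = \left(- \frac{249}{2}\right) 377 = - \frac{93873}{2}$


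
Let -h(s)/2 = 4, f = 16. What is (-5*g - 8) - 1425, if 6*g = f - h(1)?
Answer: -1453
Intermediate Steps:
h(s) = -8 (h(s) = -2*4 = -8)
g = 4 (g = (16 - 1*(-8))/6 = (16 + 8)/6 = (⅙)*24 = 4)
(-5*g - 8) - 1425 = (-5*4 - 8) - 1425 = (-20 - 8) - 1425 = -28 - 1425 = -1453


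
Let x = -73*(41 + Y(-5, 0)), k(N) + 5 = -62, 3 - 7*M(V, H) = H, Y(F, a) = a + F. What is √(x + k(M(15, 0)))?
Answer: 7*I*√55 ≈ 51.913*I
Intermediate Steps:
Y(F, a) = F + a
M(V, H) = 3/7 - H/7
k(N) = -67 (k(N) = -5 - 62 = -67)
x = -2628 (x = -73*(41 + (-5 + 0)) = -73*(41 - 5) = -73*36 = -2628)
√(x + k(M(15, 0))) = √(-2628 - 67) = √(-2695) = 7*I*√55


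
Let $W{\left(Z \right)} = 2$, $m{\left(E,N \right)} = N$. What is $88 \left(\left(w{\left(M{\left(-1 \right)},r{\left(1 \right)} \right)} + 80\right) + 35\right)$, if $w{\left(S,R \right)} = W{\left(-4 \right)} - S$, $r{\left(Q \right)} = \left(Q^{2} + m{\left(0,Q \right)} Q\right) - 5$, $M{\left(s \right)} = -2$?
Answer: $10472$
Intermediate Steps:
$r{\left(Q \right)} = -5 + 2 Q^{2}$ ($r{\left(Q \right)} = \left(Q^{2} + Q Q\right) - 5 = \left(Q^{2} + Q^{2}\right) - 5 = 2 Q^{2} - 5 = -5 + 2 Q^{2}$)
$w{\left(S,R \right)} = 2 - S$
$88 \left(\left(w{\left(M{\left(-1 \right)},r{\left(1 \right)} \right)} + 80\right) + 35\right) = 88 \left(\left(\left(2 - -2\right) + 80\right) + 35\right) = 88 \left(\left(\left(2 + 2\right) + 80\right) + 35\right) = 88 \left(\left(4 + 80\right) + 35\right) = 88 \left(84 + 35\right) = 88 \cdot 119 = 10472$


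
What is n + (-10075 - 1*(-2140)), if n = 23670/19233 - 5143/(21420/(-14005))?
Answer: -41848282669/9154908 ≈ -4571.1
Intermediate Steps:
n = 30795912311/9154908 (n = 23670*(1/19233) - 5143/(21420*(-1/14005)) = 2630/2137 - 5143/(-4284/2801) = 2630/2137 - 5143*(-2801/4284) = 2630/2137 + 14405543/4284 = 30795912311/9154908 ≈ 3363.9)
n + (-10075 - 1*(-2140)) = 30795912311/9154908 + (-10075 - 1*(-2140)) = 30795912311/9154908 + (-10075 + 2140) = 30795912311/9154908 - 7935 = -41848282669/9154908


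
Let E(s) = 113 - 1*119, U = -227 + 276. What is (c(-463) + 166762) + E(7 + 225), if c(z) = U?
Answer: 166805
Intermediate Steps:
U = 49
E(s) = -6 (E(s) = 113 - 119 = -6)
c(z) = 49
(c(-463) + 166762) + E(7 + 225) = (49 + 166762) - 6 = 166811 - 6 = 166805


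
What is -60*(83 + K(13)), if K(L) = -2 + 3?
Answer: -5040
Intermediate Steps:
K(L) = 1
-60*(83 + K(13)) = -60*(83 + 1) = -60*84 = -5040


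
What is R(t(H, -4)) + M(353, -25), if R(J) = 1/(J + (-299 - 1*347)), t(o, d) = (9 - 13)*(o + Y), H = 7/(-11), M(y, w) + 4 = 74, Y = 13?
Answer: 535489/7650 ≈ 69.999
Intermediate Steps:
M(y, w) = 70 (M(y, w) = -4 + 74 = 70)
H = -7/11 (H = 7*(-1/11) = -7/11 ≈ -0.63636)
t(o, d) = -52 - 4*o (t(o, d) = (9 - 13)*(o + 13) = -4*(13 + o) = -52 - 4*o)
R(J) = 1/(-646 + J) (R(J) = 1/(J + (-299 - 347)) = 1/(J - 646) = 1/(-646 + J))
R(t(H, -4)) + M(353, -25) = 1/(-646 + (-52 - 4*(-7/11))) + 70 = 1/(-646 + (-52 + 28/11)) + 70 = 1/(-646 - 544/11) + 70 = 1/(-7650/11) + 70 = -11/7650 + 70 = 535489/7650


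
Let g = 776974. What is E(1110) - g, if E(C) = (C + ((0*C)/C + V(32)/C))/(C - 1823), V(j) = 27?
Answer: -204973921649/263810 ≈ -7.7698e+5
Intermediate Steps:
E(C) = (C + 27/C)/(-1823 + C) (E(C) = (C + ((0*C)/C + 27/C))/(C - 1823) = (C + (0/C + 27/C))/(-1823 + C) = (C + (0 + 27/C))/(-1823 + C) = (C + 27/C)/(-1823 + C))
E(1110) - g = (27 + 1110**2)/(1110*(-1823 + 1110)) - 1*776974 = (1/1110)*(27 + 1232100)/(-713) - 776974 = (1/1110)*(-1/713)*1232127 - 776974 = -410709/263810 - 776974 = -204973921649/263810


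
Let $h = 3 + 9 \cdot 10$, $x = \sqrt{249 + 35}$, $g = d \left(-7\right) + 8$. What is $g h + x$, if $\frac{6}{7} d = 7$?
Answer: $- \frac{9145}{2} + 2 \sqrt{71} \approx -4555.6$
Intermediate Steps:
$d = \frac{49}{6}$ ($d = \frac{7}{6} \cdot 7 = \frac{49}{6} \approx 8.1667$)
$g = - \frac{295}{6}$ ($g = \frac{49}{6} \left(-7\right) + 8 = - \frac{343}{6} + 8 = - \frac{295}{6} \approx -49.167$)
$x = 2 \sqrt{71}$ ($x = \sqrt{284} = 2 \sqrt{71} \approx 16.852$)
$h = 93$ ($h = 3 + 90 = 93$)
$g h + x = \left(- \frac{295}{6}\right) 93 + 2 \sqrt{71} = - \frac{9145}{2} + 2 \sqrt{71}$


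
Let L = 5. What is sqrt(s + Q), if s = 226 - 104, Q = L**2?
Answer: 7*sqrt(3) ≈ 12.124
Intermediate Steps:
Q = 25 (Q = 5**2 = 25)
s = 122
sqrt(s + Q) = sqrt(122 + 25) = sqrt(147) = 7*sqrt(3)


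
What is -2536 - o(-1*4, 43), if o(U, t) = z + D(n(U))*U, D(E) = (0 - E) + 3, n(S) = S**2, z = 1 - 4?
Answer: -2585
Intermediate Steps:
z = -3
D(E) = 3 - E (D(E) = -E + 3 = 3 - E)
o(U, t) = -3 + U*(3 - U**2) (o(U, t) = -3 + (3 - U**2)*U = -3 + U*(3 - U**2))
-2536 - o(-1*4, 43) = -2536 - (-3 - (-1*4)**3 + 3*(-1*4)) = -2536 - (-3 - 1*(-4)**3 + 3*(-4)) = -2536 - (-3 - 1*(-64) - 12) = -2536 - (-3 + 64 - 12) = -2536 - 1*49 = -2536 - 49 = -2585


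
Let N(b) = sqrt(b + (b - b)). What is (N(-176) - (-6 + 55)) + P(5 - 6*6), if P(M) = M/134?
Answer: -6597/134 + 4*I*sqrt(11) ≈ -49.231 + 13.266*I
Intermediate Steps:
P(M) = M/134 (P(M) = M*(1/134) = M/134)
N(b) = sqrt(b) (N(b) = sqrt(b + 0) = sqrt(b))
(N(-176) - (-6 + 55)) + P(5 - 6*6) = (sqrt(-176) - (-6 + 55)) + (5 - 6*6)/134 = (4*I*sqrt(11) - 1*49) + (5 - 36)/134 = (4*I*sqrt(11) - 49) + (1/134)*(-31) = (-49 + 4*I*sqrt(11)) - 31/134 = -6597/134 + 4*I*sqrt(11)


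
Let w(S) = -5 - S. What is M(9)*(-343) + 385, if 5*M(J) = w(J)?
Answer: 6727/5 ≈ 1345.4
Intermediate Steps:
M(J) = -1 - J/5 (M(J) = (-5 - J)/5 = -1 - J/5)
M(9)*(-343) + 385 = (-1 - ⅕*9)*(-343) + 385 = (-1 - 9/5)*(-343) + 385 = -14/5*(-343) + 385 = 4802/5 + 385 = 6727/5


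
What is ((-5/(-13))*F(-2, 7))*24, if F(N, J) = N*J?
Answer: -1680/13 ≈ -129.23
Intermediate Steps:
F(N, J) = J*N
((-5/(-13))*F(-2, 7))*24 = ((-5/(-13))*(7*(-2)))*24 = (-5*(-1/13)*(-14))*24 = ((5/13)*(-14))*24 = -70/13*24 = -1680/13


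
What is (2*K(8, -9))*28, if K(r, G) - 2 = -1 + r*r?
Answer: 3640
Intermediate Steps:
K(r, G) = 1 + r² (K(r, G) = 2 + (-1 + r*r) = 2 + (-1 + r²) = 1 + r²)
(2*K(8, -9))*28 = (2*(1 + 8²))*28 = (2*(1 + 64))*28 = (2*65)*28 = 130*28 = 3640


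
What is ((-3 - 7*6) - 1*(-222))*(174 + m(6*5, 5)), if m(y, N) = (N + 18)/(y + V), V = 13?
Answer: 1328385/43 ≈ 30893.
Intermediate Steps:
m(y, N) = (18 + N)/(13 + y) (m(y, N) = (N + 18)/(y + 13) = (18 + N)/(13 + y))
((-3 - 7*6) - 1*(-222))*(174 + m(6*5, 5)) = ((-3 - 7*6) - 1*(-222))*(174 + (18 + 5)/(13 + 6*5)) = ((-3 - 42) + 222)*(174 + 23/(13 + 30)) = (-45 + 222)*(174 + 23/43) = 177*(174 + (1/43)*23) = 177*(174 + 23/43) = 177*(7505/43) = 1328385/43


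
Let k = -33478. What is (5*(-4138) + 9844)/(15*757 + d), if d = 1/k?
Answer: -363102388/380142689 ≈ -0.95517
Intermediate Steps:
d = -1/33478 (d = 1/(-33478) = -1/33478 ≈ -2.9870e-5)
(5*(-4138) + 9844)/(15*757 + d) = (5*(-4138) + 9844)/(15*757 - 1/33478) = (-20690 + 9844)/(11355 - 1/33478) = -10846/380142689/33478 = -10846*33478/380142689 = -363102388/380142689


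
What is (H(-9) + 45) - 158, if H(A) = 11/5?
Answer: -554/5 ≈ -110.80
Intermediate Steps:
H(A) = 11/5 (H(A) = 11*(⅕) = 11/5)
(H(-9) + 45) - 158 = (11/5 + 45) - 158 = 236/5 - 158 = -554/5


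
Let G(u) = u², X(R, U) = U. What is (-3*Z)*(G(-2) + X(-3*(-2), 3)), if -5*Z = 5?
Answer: 21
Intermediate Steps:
Z = -1 (Z = -⅕*5 = -1)
(-3*Z)*(G(-2) + X(-3*(-2), 3)) = (-3*(-1))*((-2)² + 3) = 3*(4 + 3) = 3*7 = 21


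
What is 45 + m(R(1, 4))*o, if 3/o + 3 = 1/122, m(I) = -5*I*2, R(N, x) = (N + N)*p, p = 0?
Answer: 45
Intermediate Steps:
R(N, x) = 0 (R(N, x) = (N + N)*0 = (2*N)*0 = 0)
m(I) = -10*I
o = -366/365 (o = 3/(-3 + 1/122) = 3/(-365/122) = 3*(-122/365) = -366/365 ≈ -1.0027)
45 + m(R(1, 4))*o = 45 - 10*0*(-366/365) = 45 + 0*(-366/365) = 45 + 0 = 45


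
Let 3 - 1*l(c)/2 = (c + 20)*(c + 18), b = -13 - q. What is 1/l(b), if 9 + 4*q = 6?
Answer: -8/665 ≈ -0.012030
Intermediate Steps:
q = -¾ (q = -9/4 + (¼)*6 = -9/4 + 3/2 = -¾ ≈ -0.75000)
b = -49/4 (b = -13 - 1*(-¾) = -13 + ¾ = -49/4 ≈ -12.250)
l(c) = 6 - 2*(18 + c)*(20 + c) (l(c) = 6 - 2*(c + 20)*(c + 18) = 6 - 2*(20 + c)*(18 + c) = 6 - 2*(18 + c)*(20 + c))
1/l(b) = 1/(-714 - 76*(-49/4) - 2*(-49/4)²) = 1/(-714 + 931 - 2*2401/16) = 1/(-714 + 931 - 2401/8) = 1/(-665/8) = -8/665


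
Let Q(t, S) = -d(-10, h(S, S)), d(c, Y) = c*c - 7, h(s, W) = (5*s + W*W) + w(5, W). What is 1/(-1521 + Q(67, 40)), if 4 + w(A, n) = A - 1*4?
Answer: -1/1614 ≈ -0.00061958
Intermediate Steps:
w(A, n) = -8 + A (w(A, n) = -4 + (A - 1*4) = -4 + (A - 4) = -4 + (-4 + A) = -8 + A)
h(s, W) = -3 + W² + 5*s (h(s, W) = (5*s + W*W) + (-8 + 5) = (5*s + W²) - 3 = (W² + 5*s) - 3 = -3 + W² + 5*s)
d(c, Y) = -7 + c² (d(c, Y) = c² - 7 = -7 + c²)
Q(t, S) = -93 (Q(t, S) = -(-7 + (-10)²) = -(-7 + 100) = -1*93 = -93)
1/(-1521 + Q(67, 40)) = 1/(-1521 - 93) = 1/(-1614) = -1/1614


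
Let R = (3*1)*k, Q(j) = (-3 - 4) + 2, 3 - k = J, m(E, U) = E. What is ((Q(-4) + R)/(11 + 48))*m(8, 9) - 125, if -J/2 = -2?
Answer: -7439/59 ≈ -126.08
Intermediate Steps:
J = 4 (J = -2*(-2) = 4)
k = -1 (k = 3 - 1*4 = 3 - 4 = -1)
Q(j) = -5 (Q(j) = -7 + 2 = -5)
R = -3 (R = (3*1)*(-1) = 3*(-1) = -3)
((Q(-4) + R)/(11 + 48))*m(8, 9) - 125 = ((-5 - 3)/(11 + 48))*8 - 125 = -8/59*8 - 125 = -64/59 - 125 = -7439/59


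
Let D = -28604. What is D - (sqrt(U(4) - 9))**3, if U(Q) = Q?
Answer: -28604 + 5*I*sqrt(5) ≈ -28604.0 + 11.18*I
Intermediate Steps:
D - (sqrt(U(4) - 9))**3 = -28604 - (sqrt(4 - 9))**3 = -28604 - (sqrt(-5))**3 = -28604 - (I*sqrt(5))**3 = -28604 - (-5)*I*sqrt(5) = -28604 + 5*I*sqrt(5)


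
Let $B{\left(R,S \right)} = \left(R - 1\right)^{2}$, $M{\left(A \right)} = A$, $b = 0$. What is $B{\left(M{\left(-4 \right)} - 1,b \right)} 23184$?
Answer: $834624$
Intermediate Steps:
$B{\left(R,S \right)} = \left(-1 + R\right)^{2}$
$B{\left(M{\left(-4 \right)} - 1,b \right)} 23184 = \left(-1 - 5\right)^{2} \cdot 23184 = \left(-6\right)^{2} \cdot 23184 = 36 \cdot 23184 = 834624$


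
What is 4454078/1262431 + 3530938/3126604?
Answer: 9191851840695/1973560907162 ≈ 4.6575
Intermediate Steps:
4454078/1262431 + 3530938/3126604 = 4454078*(1/1262431) + 3530938*(1/3126604) = 4454078/1262431 + 1765469/1563302 = 9191851840695/1973560907162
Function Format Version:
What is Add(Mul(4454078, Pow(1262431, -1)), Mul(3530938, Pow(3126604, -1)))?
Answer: Rational(9191851840695, 1973560907162) ≈ 4.6575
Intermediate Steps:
Add(Mul(4454078, Pow(1262431, -1)), Mul(3530938, Pow(3126604, -1))) = Add(Mul(4454078, Rational(1, 1262431)), Mul(3530938, Rational(1, 3126604))) = Add(Rational(4454078, 1262431), Rational(1765469, 1563302)) = Rational(9191851840695, 1973560907162)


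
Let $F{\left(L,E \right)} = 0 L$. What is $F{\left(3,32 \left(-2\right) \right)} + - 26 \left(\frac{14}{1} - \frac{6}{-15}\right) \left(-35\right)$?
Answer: $13104$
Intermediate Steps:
$F{\left(L,E \right)} = 0$
$F{\left(3,32 \left(-2\right) \right)} + - 26 \left(\frac{14}{1} - \frac{6}{-15}\right) \left(-35\right) = 0 + - 26 \left(\frac{14}{1} - \frac{6}{-15}\right) \left(-35\right) = 0 + - 26 \left(14 \cdot 1 - - \frac{2}{5}\right) \left(-35\right) = 0 + - 26 \left(14 + \frac{2}{5}\right) \left(-35\right) = 0 + \left(-26\right) \frac{72}{5} \left(-35\right) = 0 - -13104 = 0 + 13104 = 13104$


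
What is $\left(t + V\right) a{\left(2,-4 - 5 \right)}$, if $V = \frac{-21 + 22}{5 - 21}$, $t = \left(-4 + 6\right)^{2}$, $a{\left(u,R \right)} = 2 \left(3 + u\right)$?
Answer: $\frac{315}{8} \approx 39.375$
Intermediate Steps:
$a{\left(u,R \right)} = 6 + 2 u$
$t = 4$ ($t = 2^{2} = 4$)
$V = - \frac{1}{16}$ ($V = 1 \frac{1}{-16} = 1 \left(- \frac{1}{16}\right) = - \frac{1}{16} \approx -0.0625$)
$\left(t + V\right) a{\left(2,-4 - 5 \right)} = \left(4 - \frac{1}{16}\right) \left(6 + 2 \cdot 2\right) = \frac{63 \left(6 + 4\right)}{16} = \frac{63}{16} \cdot 10 = \frac{315}{8}$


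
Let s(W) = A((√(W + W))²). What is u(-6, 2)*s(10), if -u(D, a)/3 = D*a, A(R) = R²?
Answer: 14400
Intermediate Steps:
s(W) = 4*W² (s(W) = ((√(W + W))²)² = ((√(2*W))²)² = ((√2*√W)²)² = (2*W)² = 4*W²)
u(D, a) = -3*D*a
u(-6, 2)*s(10) = (-3*(-6)*2)*(4*10²) = 36*(4*100) = 36*400 = 14400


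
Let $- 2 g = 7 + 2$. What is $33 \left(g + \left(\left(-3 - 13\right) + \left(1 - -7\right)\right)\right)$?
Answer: $- \frac{825}{2} \approx -412.5$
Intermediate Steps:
$g = - \frac{9}{2}$ ($g = - \frac{7 + 2}{2} = \left(- \frac{1}{2}\right) 9 = - \frac{9}{2} \approx -4.5$)
$33 \left(g + \left(\left(-3 - 13\right) + \left(1 - -7\right)\right)\right) = 33 \left(- \frac{9}{2} + \left(\left(-3 - 13\right) + \left(1 - -7\right)\right)\right) = 33 \left(- \frac{9}{2} + \left(-16 + \left(1 + 7\right)\right)\right) = 33 \left(- \frac{9}{2} + \left(-16 + 8\right)\right) = 33 \left(- \frac{9}{2} - 8\right) = 33 \left(- \frac{25}{2}\right) = - \frac{825}{2}$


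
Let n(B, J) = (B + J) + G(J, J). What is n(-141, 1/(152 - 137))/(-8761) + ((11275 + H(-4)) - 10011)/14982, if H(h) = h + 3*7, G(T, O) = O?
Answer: 66666527/656286510 ≈ 0.10158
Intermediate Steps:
H(h) = 21 + h (H(h) = h + 21 = 21 + h)
n(B, J) = B + 2*J (n(B, J) = (B + J) + J = B + 2*J)
n(-141, 1/(152 - 137))/(-8761) + ((11275 + H(-4)) - 10011)/14982 = (-141 + 2/(152 - 137))/(-8761) + ((11275 + (21 - 4)) - 10011)/14982 = (-141 + 2/15)*(-1/8761) + ((11275 + 17) - 10011)*(1/14982) = (-141 + 2*(1/15))*(-1/8761) + (11292 - 10011)*(1/14982) = (-141 + 2/15)*(-1/8761) + 1281*(1/14982) = -2113/15*(-1/8761) + 427/4994 = 2113/131415 + 427/4994 = 66666527/656286510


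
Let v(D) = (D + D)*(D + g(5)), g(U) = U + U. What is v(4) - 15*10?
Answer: -38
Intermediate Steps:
g(U) = 2*U
v(D) = 2*D*(10 + D) (v(D) = (D + D)*(D + 2*5) = (2*D)*(D + 10) = (2*D)*(10 + D) = 2*D*(10 + D))
v(4) - 15*10 = 2*4*(10 + 4) - 15*10 = 2*4*14 - 150 = 112 - 150 = -38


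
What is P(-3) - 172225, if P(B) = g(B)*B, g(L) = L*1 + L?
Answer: -172207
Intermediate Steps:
g(L) = 2*L (g(L) = L + L = 2*L)
P(B) = 2*B**2 (P(B) = (2*B)*B = 2*B**2)
P(-3) - 172225 = 2*(-3)**2 - 172225 = 2*9 - 172225 = 18 - 172225 = -172207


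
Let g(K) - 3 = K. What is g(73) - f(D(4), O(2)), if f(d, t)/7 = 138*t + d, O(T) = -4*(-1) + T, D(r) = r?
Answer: -5748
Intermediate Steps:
O(T) = 4 + T
g(K) = 3 + K
f(d, t) = 7*d + 966*t (f(d, t) = 7*(138*t + d) = 7*(d + 138*t) = 7*d + 966*t)
g(73) - f(D(4), O(2)) = (3 + 73) - (7*4 + 966*(4 + 2)) = 76 - (28 + 966*6) = 76 - (28 + 5796) = 76 - 1*5824 = 76 - 5824 = -5748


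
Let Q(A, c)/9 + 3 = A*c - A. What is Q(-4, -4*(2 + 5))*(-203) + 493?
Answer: -205958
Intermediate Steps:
Q(A, c) = -27 - 9*A + 9*A*c (Q(A, c) = -27 + 9*(A*c - A) = -27 + 9*(-A + A*c) = -27 + (-9*A + 9*A*c) = -27 - 9*A + 9*A*c)
Q(-4, -4*(2 + 5))*(-203) + 493 = (-27 - 9*(-4) + 9*(-4)*(-4*(2 + 5)))*(-203) + 493 = (-27 + 36 + 9*(-4)*(-4*7))*(-203) + 493 = (-27 + 36 + 9*(-4)*(-28))*(-203) + 493 = (-27 + 36 + 1008)*(-203) + 493 = 1017*(-203) + 493 = -206451 + 493 = -205958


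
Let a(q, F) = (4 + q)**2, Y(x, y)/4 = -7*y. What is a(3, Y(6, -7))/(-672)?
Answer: -7/96 ≈ -0.072917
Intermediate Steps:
Y(x, y) = -28*y (Y(x, y) = 4*(-7*y) = -28*y)
a(3, Y(6, -7))/(-672) = (4 + 3)**2/(-672) = 7**2*(-1/672) = 49*(-1/672) = -7/96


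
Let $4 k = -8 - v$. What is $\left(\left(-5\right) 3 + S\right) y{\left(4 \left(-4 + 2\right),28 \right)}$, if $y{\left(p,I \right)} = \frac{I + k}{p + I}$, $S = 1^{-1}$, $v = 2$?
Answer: $- \frac{357}{20} \approx -17.85$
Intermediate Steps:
$k = - \frac{5}{2}$ ($k = \frac{-8 - 2}{4} = \frac{1}{4} \left(-10\right) = - \frac{5}{2} \approx -2.5$)
$S = 1$
$y{\left(p,I \right)} = \frac{- \frac{5}{2} + I}{I + p}$ ($y{\left(p,I \right)} = \frac{I - \frac{5}{2}}{p + I} = \frac{- \frac{5}{2} + I}{I + p}$)
$\left(\left(-5\right) 3 + S\right) y{\left(4 \left(-4 + 2\right),28 \right)} = \left(\left(-5\right) 3 + 1\right) \frac{- \frac{5}{2} + 28}{28 + 4 \left(-4 + 2\right)} = \left(-15 + 1\right) \frac{1}{28 + 4 \left(-2\right)} \frac{51}{2} = - 14 \frac{1}{28 - 8} \cdot \frac{51}{2} = - 14 \cdot \frac{1}{20} \cdot \frac{51}{2} = \left(-14\right) \frac{51}{40} = - \frac{357}{20}$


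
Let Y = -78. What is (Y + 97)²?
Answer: 361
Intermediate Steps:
(Y + 97)² = (-78 + 97)² = 19² = 361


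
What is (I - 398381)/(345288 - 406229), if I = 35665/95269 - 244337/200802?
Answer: 7621126608248501/1165813867879458 ≈ 6.5372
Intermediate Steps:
I = -16116138323/19130205738 (I = 35665*(1/95269) - 244337*1/200802 = 35665/95269 - 244337/200802 = -16116138323/19130205738 ≈ -0.84244)
(I - 398381)/(345288 - 406229) = (-16116138323/19130205738 - 398381)/(345288 - 406229) = -7621126608248501/19130205738/(-60941) = -7621126608248501/19130205738*(-1/60941) = 7621126608248501/1165813867879458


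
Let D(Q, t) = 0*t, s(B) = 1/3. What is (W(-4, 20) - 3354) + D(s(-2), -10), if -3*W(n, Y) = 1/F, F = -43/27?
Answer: -144213/43 ≈ -3353.8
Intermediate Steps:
F = -43/27 (F = -43*1/27 = -43/27 ≈ -1.5926)
s(B) = ⅓
D(Q, t) = 0
W(n, Y) = 9/43 (W(n, Y) = -1/(3*(-43/27)) = -⅓*(-27/43) = 9/43)
(W(-4, 20) - 3354) + D(s(-2), -10) = (9/43 - 3354) + 0 = -144213/43 + 0 = -144213/43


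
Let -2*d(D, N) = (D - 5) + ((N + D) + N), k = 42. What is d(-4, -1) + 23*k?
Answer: 1947/2 ≈ 973.50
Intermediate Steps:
d(D, N) = 5/2 - D - N (d(D, N) = -((D - 5) + ((N + D) + N))/2 = -((-5 + D) + ((D + N) + N))/2 = -((-5 + D) + (D + 2*N))/2 = -(-5 + 2*D + 2*N)/2 = 5/2 - D - N)
d(-4, -1) + 23*k = (5/2 - 1*(-4) - 1*(-1)) + 23*42 = (5/2 + 4 + 1) + 966 = 15/2 + 966 = 1947/2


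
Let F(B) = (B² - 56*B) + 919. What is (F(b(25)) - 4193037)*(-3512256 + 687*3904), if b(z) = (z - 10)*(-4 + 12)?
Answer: 3473953903104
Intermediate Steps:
b(z) = -80 + 8*z (b(z) = (-10 + z)*8 = -80 + 8*z)
F(B) = 919 + B² - 56*B
(F(b(25)) - 4193037)*(-3512256 + 687*3904) = ((919 + (-80 + 8*25)² - 56*(-80 + 8*25)) - 4193037)*(-3512256 + 687*3904) = ((919 + (-80 + 200)² - 56*(-80 + 200)) - 4193037)*(-3512256 + 2682048) = ((919 + 120² - 56*120) - 4193037)*(-830208) = ((919 + 14400 - 6720) - 4193037)*(-830208) = (8599 - 4193037)*(-830208) = -4184438*(-830208) = 3473953903104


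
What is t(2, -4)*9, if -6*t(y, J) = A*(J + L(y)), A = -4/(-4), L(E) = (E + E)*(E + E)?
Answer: -18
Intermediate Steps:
L(E) = 4*E² (L(E) = (2*E)*(2*E) = 4*E²)
A = 1 (A = -4*(-¼) = 1)
t(y, J) = -2*y²/3 - J/6 (t(y, J) = -(J + 4*y²)/6 = -2*y²/3 - J/6)
t(2, -4)*9 = (-⅔*2² - ⅙*(-4))*9 = (-⅔*4 + ⅔)*9 = (-8/3 + ⅔)*9 = -2*9 = -18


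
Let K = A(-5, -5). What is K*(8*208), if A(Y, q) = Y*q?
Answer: 41600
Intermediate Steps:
K = 25 (K = -5*(-5) = 25)
K*(8*208) = 25*(8*208) = 25*1664 = 41600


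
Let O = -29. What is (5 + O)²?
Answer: 576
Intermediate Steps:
(5 + O)² = (5 - 29)² = (-24)² = 576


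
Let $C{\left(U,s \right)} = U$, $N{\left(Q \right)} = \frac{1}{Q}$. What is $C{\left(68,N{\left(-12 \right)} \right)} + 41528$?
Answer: $41596$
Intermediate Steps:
$C{\left(68,N{\left(-12 \right)} \right)} + 41528 = 68 + 41528 = 41596$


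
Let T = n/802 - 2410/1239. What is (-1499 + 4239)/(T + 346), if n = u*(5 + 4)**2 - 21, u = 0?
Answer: 2722677720/341853749 ≈ 7.9645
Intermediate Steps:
n = -21 (n = 0*(5 + 4)**2 - 21 = 0*9**2 - 21 = 0*81 - 21 = 0 - 21 = -21)
T = -1958839/993678 (T = -21/802 - 2410/1239 = -1958839/993678 ≈ -1.9713)
(-1499 + 4239)/(T + 346) = (-1499 + 4239)/(-1958839/993678 + 346) = 2740/(341853749/993678) = 2740*(993678/341853749) = 2722677720/341853749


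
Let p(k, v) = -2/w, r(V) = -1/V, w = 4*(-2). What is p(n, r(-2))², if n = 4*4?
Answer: 1/16 ≈ 0.062500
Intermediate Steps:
w = -8
n = 16
p(k, v) = ¼ (p(k, v) = -2/(-8) = -2*(-⅛) = ¼)
p(n, r(-2))² = (¼)² = 1/16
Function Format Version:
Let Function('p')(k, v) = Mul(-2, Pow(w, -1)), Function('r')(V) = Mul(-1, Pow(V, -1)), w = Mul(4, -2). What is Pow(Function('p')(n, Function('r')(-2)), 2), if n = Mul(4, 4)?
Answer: Rational(1, 16) ≈ 0.062500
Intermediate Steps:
w = -8
n = 16
Function('p')(k, v) = Rational(1, 4) (Function('p')(k, v) = Mul(-2, Pow(-8, -1)) = Mul(-2, Rational(-1, 8)) = Rational(1, 4))
Pow(Function('p')(n, Function('r')(-2)), 2) = Pow(Rational(1, 4), 2) = Rational(1, 16)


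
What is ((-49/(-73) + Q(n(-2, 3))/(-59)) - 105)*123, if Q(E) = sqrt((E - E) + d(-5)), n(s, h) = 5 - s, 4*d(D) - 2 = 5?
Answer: -936768/73 - 123*sqrt(7)/118 ≈ -12835.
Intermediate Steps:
d(D) = 7/4 (d(D) = 1/2 + (1/4)*5 = 1/2 + 5/4 = 7/4)
Q(E) = sqrt(7)/2 (Q(E) = sqrt((E - E) + 7/4) = sqrt(0 + 7/4) = sqrt(7/4) = sqrt(7)/2)
((-49/(-73) + Q(n(-2, 3))/(-59)) - 105)*123 = ((-49/(-73) + (sqrt(7)/2)/(-59)) - 105)*123 = ((-49*(-1/73) + (sqrt(7)/2)*(-1/59)) - 105)*123 = ((49/73 - sqrt(7)/118) - 105)*123 = (-7616/73 - sqrt(7)/118)*123 = -936768/73 - 123*sqrt(7)/118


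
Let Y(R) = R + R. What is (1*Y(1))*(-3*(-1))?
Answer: 6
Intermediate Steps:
Y(R) = 2*R
(1*Y(1))*(-3*(-1)) = (1*(2*1))*(-3*(-1)) = (1*2)*3 = 2*3 = 6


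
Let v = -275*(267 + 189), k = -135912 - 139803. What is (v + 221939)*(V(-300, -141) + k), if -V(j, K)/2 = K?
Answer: -26590026387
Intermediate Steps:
V(j, K) = -2*K
k = -275715
v = -125400 (v = -275*456 = -125400)
(v + 221939)*(V(-300, -141) + k) = (-125400 + 221939)*(-2*(-141) - 275715) = 96539*(282 - 275715) = 96539*(-275433) = -26590026387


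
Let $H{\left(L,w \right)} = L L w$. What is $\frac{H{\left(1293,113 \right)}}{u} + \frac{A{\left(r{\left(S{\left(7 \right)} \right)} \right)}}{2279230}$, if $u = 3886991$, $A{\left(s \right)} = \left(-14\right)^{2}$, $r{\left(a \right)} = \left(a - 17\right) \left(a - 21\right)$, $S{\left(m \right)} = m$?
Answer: $\frac{215295235314373}{4429673248465} \approx 48.603$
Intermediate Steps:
$r{\left(a \right)} = \left(-21 + a\right) \left(-17 + a\right)$ ($r{\left(a \right)} = \left(-17 + a\right) \left(-21 + a\right) = \left(-21 + a\right) \left(-17 + a\right)$)
$A{\left(s \right)} = 196$
$H{\left(L,w \right)} = w L^{2}$ ($H{\left(L,w \right)} = L^{2} w = w L^{2}$)
$\frac{H{\left(1293,113 \right)}}{u} + \frac{A{\left(r{\left(S{\left(7 \right)} \right)} \right)}}{2279230} = \frac{113 \cdot 1293^{2}}{3886991} + \frac{196}{2279230} = 113 \cdot 1671849 \cdot \frac{1}{3886991} + 196 \cdot \frac{1}{2279230} = 188918937 \cdot \frac{1}{3886991} + \frac{98}{1139615} = \frac{188918937}{3886991} + \frac{98}{1139615} = \frac{215295235314373}{4429673248465}$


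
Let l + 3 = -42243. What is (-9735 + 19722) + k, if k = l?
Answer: -32259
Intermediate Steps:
l = -42246 (l = -3 - 42243 = -42246)
k = -42246
(-9735 + 19722) + k = (-9735 + 19722) - 42246 = 9987 - 42246 = -32259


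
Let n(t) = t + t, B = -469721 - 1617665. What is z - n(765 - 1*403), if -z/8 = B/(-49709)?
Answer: -52688404/49709 ≈ -1059.9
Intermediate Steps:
B = -2087386
n(t) = 2*t
z = -16699088/49709 (z = -(-16699088)/(-49709) = -(-16699088)*(-1)/49709 = -8*2087386/49709 = -16699088/49709 ≈ -335.94)
z - n(765 - 1*403) = -16699088/49709 - 2*(765 - 1*403) = -16699088/49709 - 2*(765 - 403) = -16699088/49709 - 2*362 = -16699088/49709 - 1*724 = -16699088/49709 - 724 = -52688404/49709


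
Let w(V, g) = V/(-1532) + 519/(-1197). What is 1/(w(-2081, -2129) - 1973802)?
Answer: -611268/1206521435653 ≈ -5.0664e-7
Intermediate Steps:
w(V, g) = -173/399 - V/1532 (w(V, g) = V*(-1/1532) + 519*(-1/1197) = -V/1532 - 173/399 = -173/399 - V/1532)
1/(w(-2081, -2129) - 1973802) = 1/((-173/399 - 1/1532*(-2081)) - 1973802) = 1/((-173/399 + 2081/1532) - 1973802) = 1/(565283/611268 - 1973802) = 1/(-1206521435653/611268) = -611268/1206521435653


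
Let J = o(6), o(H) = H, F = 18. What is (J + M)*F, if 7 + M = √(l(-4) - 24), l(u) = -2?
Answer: -18 + 18*I*√26 ≈ -18.0 + 91.782*I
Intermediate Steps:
J = 6
M = -7 + I*√26 (M = -7 + √(-2 - 24) = -7 + √(-26) = -7 + I*√26 ≈ -7.0 + 5.099*I)
(J + M)*F = (6 + (-7 + I*√26))*18 = (-1 + I*√26)*18 = -18 + 18*I*√26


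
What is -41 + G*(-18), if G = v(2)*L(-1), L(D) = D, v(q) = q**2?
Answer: 31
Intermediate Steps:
G = -4 (G = 2**2*(-1) = 4*(-1) = -4)
-41 + G*(-18) = -41 - 4*(-18) = -41 + 72 = 31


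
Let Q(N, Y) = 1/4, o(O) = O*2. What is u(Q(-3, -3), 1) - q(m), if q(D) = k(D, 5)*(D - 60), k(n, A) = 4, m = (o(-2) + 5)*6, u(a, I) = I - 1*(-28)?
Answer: 245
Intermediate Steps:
o(O) = 2*O
Q(N, Y) = 1/4
u(a, I) = 28 + I (u(a, I) = I + 28 = 28 + I)
m = 6 (m = (2*(-2) + 5)*6 = (-4 + 5)*6 = 1*6 = 6)
q(D) = -240 + 4*D (q(D) = 4*(D - 60) = 4*(-60 + D) = -240 + 4*D)
u(Q(-3, -3), 1) - q(m) = (28 + 1) - (-240 + 4*6) = 29 - (-240 + 24) = 29 - 1*(-216) = 29 + 216 = 245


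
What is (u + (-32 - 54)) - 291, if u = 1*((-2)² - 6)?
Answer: -379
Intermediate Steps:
u = -2 (u = 1*(4 - 6) = 1*(-2) = -2)
(u + (-32 - 54)) - 291 = (-2 + (-32 - 54)) - 291 = (-2 - 86) - 291 = -88 - 291 = -379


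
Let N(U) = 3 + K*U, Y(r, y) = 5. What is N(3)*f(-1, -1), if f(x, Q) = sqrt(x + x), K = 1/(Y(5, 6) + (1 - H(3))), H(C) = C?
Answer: 4*I*sqrt(2) ≈ 5.6569*I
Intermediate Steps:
K = 1/3 (K = 1/(5 + (1 - 1*3)) = 1/(5 + (1 - 3)) = 1/(5 - 2) = 1/3 ≈ 0.33333)
f(x, Q) = sqrt(2)*sqrt(x) (f(x, Q) = sqrt(2*x) = sqrt(2)*sqrt(x))
N(U) = 3 + U/3
N(3)*f(-1, -1) = (3 + (1/3)*3)*(sqrt(2)*sqrt(-1)) = (3 + 1)*(sqrt(2)*I) = 4*(I*sqrt(2)) = 4*I*sqrt(2)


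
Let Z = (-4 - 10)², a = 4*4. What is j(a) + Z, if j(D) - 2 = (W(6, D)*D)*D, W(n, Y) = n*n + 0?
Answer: 9414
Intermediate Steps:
W(n, Y) = n² (W(n, Y) = n² + 0 = n²)
a = 16
Z = 196 (Z = (-14)² = 196)
j(D) = 2 + 36*D² (j(D) = 2 + (6²*D)*D = 2 + (36*D)*D = 2 + 36*D²)
j(a) + Z = (2 + 36*16²) + 196 = (2 + 36*256) + 196 = (2 + 9216) + 196 = 9218 + 196 = 9414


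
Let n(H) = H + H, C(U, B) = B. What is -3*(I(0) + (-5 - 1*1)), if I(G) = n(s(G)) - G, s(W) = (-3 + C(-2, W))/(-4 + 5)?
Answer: 36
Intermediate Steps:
s(W) = -3 + W (s(W) = (-3 + W)/(-4 + 5) = (-3 + W)/1 = (-3 + W)*1 = -3 + W)
n(H) = 2*H
I(G) = -6 + G (I(G) = 2*(-3 + G) - G = (-6 + 2*G) - G = -6 + G)
-3*(I(0) + (-5 - 1*1)) = -3*((-6 + 0) + (-5 - 1*1)) = -3*(-6 + (-5 - 1)) = -3*(-6 - 6) = -3*(-12) = 36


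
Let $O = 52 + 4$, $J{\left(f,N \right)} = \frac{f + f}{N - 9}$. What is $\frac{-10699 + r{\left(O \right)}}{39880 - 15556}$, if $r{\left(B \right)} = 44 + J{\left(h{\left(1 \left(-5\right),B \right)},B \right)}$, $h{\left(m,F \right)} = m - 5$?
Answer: $- \frac{166935}{381076} \approx -0.43806$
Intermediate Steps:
$h{\left(m,F \right)} = -5 + m$
$J{\left(f,N \right)} = \frac{2 f}{-9 + N}$
$O = 56$
$r{\left(B \right)} = 44 - \frac{20}{-9 + B}$ ($r{\left(B \right)} = 44 + \frac{2 \left(-5 + 1 \left(-5\right)\right)}{-9 + B} = 44 + \frac{2 \left(-5 - 5\right)}{-9 + B} = 44 + 2 \left(-10\right) \frac{1}{-9 + B} = 44 - \frac{20}{-9 + B}$)
$\frac{-10699 + r{\left(O \right)}}{39880 - 15556} = \frac{-10699 + \frac{4 \left(-104 + 11 \cdot 56\right)}{-9 + 56}}{39880 - 15556} = \frac{-10699 + \frac{4 \left(-104 + 616\right)}{47}}{24324} = \left(-10699 + 4 \cdot \frac{1}{47} \cdot 512\right) \frac{1}{24324} = \left(-10699 + \frac{2048}{47}\right) \frac{1}{24324} = \left(- \frac{500805}{47}\right) \frac{1}{24324} = - \frac{166935}{381076}$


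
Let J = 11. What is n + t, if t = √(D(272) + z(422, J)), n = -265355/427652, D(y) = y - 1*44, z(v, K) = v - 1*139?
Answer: -265355/427652 + √511 ≈ 21.985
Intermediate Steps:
z(v, K) = -139 + v (z(v, K) = v - 139 = -139 + v)
D(y) = -44 + y (D(y) = y - 44 = -44 + y)
n = -265355/427652 (n = -265355*1/427652 = -265355/427652 ≈ -0.62049)
t = √511 (t = √((-44 + 272) + (-139 + 422)) = √(228 + 283) = √511 ≈ 22.605)
n + t = -265355/427652 + √511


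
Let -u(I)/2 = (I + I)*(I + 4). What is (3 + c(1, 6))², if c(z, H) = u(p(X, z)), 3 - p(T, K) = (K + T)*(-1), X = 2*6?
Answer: 1630729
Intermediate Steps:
X = 12
p(T, K) = 3 + K + T (p(T, K) = 3 - (K + T)*(-1) = 3 - (-K - T) = 3 + (K + T) = 3 + K + T)
u(I) = -4*I*(4 + I) (u(I) = -2*(I + I)*(I + 4) = -2*2*I*(4 + I) = -4*I*(4 + I))
c(z, H) = -4*(15 + z)*(19 + z) (c(z, H) = -4*(3 + z + 12)*(4 + (3 + z + 12)) = -4*(15 + z)*(4 + (15 + z)) = -4*(15 + z)*(19 + z))
(3 + c(1, 6))² = (3 - 4*(15 + 1)*(19 + 1))² = (3 - 4*16*20)² = (3 - 1280)² = (-1277)² = 1630729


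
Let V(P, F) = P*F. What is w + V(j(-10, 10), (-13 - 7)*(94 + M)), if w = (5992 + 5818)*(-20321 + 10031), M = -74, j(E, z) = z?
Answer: -121528900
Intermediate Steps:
w = -121524900 (w = 11810*(-10290) = -121524900)
V(P, F) = F*P
w + V(j(-10, 10), (-13 - 7)*(94 + M)) = -121524900 + ((-13 - 7)*(94 - 74))*10 = -121524900 - 20*20*10 = -121524900 - 400*10 = -121524900 - 4000 = -121528900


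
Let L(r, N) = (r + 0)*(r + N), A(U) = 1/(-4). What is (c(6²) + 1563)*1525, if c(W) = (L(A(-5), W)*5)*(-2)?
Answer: 20158975/8 ≈ 2.5199e+6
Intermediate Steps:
A(U) = -¼
L(r, N) = r*(N + r)
c(W) = -5/8 + 5*W/2 (c(W) = (-(W - ¼)/4*5)*(-2) = (-(-¼ + W)/4*5)*(-2) = ((1/16 - W/4)*5)*(-2) = (5/16 - 5*W/4)*(-2) = -5/8 + 5*W/2)
(c(6²) + 1563)*1525 = ((-5/8 + (5/2)*6²) + 1563)*1525 = ((-5/8 + (5/2)*36) + 1563)*1525 = ((-5/8 + 90) + 1563)*1525 = (715/8 + 1563)*1525 = (13219/8)*1525 = 20158975/8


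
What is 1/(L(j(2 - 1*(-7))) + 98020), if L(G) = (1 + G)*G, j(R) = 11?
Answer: 1/98152 ≈ 1.0188e-5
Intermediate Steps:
L(G) = G*(1 + G)
1/(L(j(2 - 1*(-7))) + 98020) = 1/(11*(1 + 11) + 98020) = 1/(11*12 + 98020) = 1/(132 + 98020) = 1/98152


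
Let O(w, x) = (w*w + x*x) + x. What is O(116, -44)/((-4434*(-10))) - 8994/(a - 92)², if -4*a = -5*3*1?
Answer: -372350369/460430255 ≈ -0.80870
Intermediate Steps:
a = 15/4 (a = -(-5*3)/4 = -(-15)/4 = -¼*(-15) = 15/4 ≈ 3.7500)
O(w, x) = x + w² + x² (O(w, x) = (w² + x²) + x = x + w² + x²)
O(116, -44)/((-4434*(-10))) - 8994/(a - 92)² = (-44 + 116² + (-44)²)/((-4434*(-10))) - 8994/(15/4 - 92)² = (-44 + 13456 + 1936)/44340 - 8994/((-353/4)²) = 15348*(1/44340) - 8994/124609/16 = 1279/3695 - 8994*16/124609 = 1279/3695 - 143904/124609 = -372350369/460430255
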